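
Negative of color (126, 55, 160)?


Invert: (255-R, 255-G, 255-B)
R: 255-126 = 129
G: 255-55 = 200
B: 255-160 = 95
= RGB(129, 200, 95)


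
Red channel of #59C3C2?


Color: #59C3C2
R = 59 = 89
G = C3 = 195
B = C2 = 194
Red = 89


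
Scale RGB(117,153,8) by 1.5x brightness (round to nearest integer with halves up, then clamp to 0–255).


Multiply each channel by 1.5, round half up, clamp to [0, 255]
R: 117×1.5 = 175.5 → round → 176
G: 153×1.5 = 229.5 → round → 230
B: 8×1.5 = 12
= RGB(176, 230, 12)


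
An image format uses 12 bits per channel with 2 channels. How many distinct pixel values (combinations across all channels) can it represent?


Total bits = 12 bits/channel × 2 channels = 24 bits
Distinct pixel values = 2^24
= 16,777,216 pixel values


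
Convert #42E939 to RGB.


42 → 66 (R)
E9 → 233 (G)
39 → 57 (B)
= RGB(66, 233, 57)


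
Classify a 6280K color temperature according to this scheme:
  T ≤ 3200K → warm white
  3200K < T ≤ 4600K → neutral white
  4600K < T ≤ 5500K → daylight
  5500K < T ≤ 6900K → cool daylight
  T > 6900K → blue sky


Temperature: 6280K
5500K < 6280K ≤ 6900K → cool daylight
Classification: cool daylight


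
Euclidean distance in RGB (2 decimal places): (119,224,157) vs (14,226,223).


d = √[(R₁-R₂)² + (G₁-G₂)² + (B₁-B₂)²]
d = √[(119-14)² + (224-226)² + (157-223)²]
d = √[11025 + 4 + 4356]
d = √15385
d ≈ 124.04


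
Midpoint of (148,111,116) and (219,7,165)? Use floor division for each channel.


Midpoint: each channel = ⌊(C₁+C₂)/2⌋
R: ⌊(148+219)/2⌋ = 183
G: ⌊(111+7)/2⌋ = 59
B: ⌊(116+165)/2⌋ = 140
= RGB(183, 59, 140)


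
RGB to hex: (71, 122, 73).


R = 71 → 47 (hex)
G = 122 → 7A (hex)
B = 73 → 49 (hex)
Hex = #477A49


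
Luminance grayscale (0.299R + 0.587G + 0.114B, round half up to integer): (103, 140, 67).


Gray = 0.299×R + 0.587×G + 0.114×B
Gray = 0.299×103 + 0.587×140 + 0.114×67
Gray = 30.797 + 82.180 + 7.638
Gray = 120.615 → round half up → 121
Gray = 121


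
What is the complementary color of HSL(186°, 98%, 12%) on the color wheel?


Complement = opposite side of color wheel = hue + 180°
H' = (186 + 180) mod 360 = 6°
S and L unchanged.
= HSL(6°, 98%, 12%)


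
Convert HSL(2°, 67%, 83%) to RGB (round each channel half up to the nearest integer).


H=2°, S=0.67, L=0.83
C = (1-|2L-1|)×S = (1-|0.66|)×0.67 = 0.2278
H' = H/60 = 2/60 ≈ 0.0333; X = C×(1-|H' mod 2 - 1|) ≈ 0.0076
m = L - C/2 = 0.83 - 0.1139 = 0.7161
Sector ⌊H'⌋ = 0 → (R',G',B') = (0.2278, ≈0.0076, 0.0)
RGB = ((R'+m)×255, (G'+m)×255, (B'+m)×255) = (240.6945, 184.5418, 182.6055)
Round half up → RGB(241, 185, 183)


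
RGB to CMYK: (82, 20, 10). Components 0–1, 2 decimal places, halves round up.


R'=82/255≈0.3216, G'=20/255≈0.0784, B'=10/255≈0.0392
K = 1 - max(R',G',B') = 1 - 82/255 = 173/255 = 0.67843… → 0.68
(1-R'-K)/(1-K) simplifies to (max-R)/max with max = 82:
C = (82-82)/82 = 0/82 = 0 → 0.00
M = (82-20)/82 = 62/82 = 0.75609… → 0.76
Y = (82-10)/82 = 72/82 = 0.87804… → 0.88
= CMYK(0.00, 0.76, 0.88, 0.68)


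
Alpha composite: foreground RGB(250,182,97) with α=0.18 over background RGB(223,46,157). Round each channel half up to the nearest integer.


C = α×F + (1-α)×B, with 1-α = 0.82
R: 0.18×250 + 0.82×223 = 45.00 + 182.86 = 227.86 → 228
G: 0.18×182 + 0.82×46 = 32.76 + 37.72 = 70.48 → 70
B: 0.18×97 + 0.82×157 = 17.46 + 128.74 = 146.20 → 146
= RGB(228, 70, 146)


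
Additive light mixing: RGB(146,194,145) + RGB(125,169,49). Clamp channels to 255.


Additive: each channel = min(255, C₁+C₂)
R: 146+125 = 271 → 255
G: 194+169 = 363 → 255
B: 145+49 = 194 → 194
= RGB(255, 255, 194)


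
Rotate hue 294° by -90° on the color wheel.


New hue = (H + rotation) mod 360
New hue = (294 -90) mod 360
= 204 mod 360
= 204°


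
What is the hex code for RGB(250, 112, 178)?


R = 250 → FA (hex)
G = 112 → 70 (hex)
B = 178 → B2 (hex)
Hex = #FA70B2


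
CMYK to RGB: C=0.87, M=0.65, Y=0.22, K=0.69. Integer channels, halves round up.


R = 255 × (1-C) × (1-K) = 255 × 0.13 × 0.31 = 10.2765 → 10
G = 255 × (1-M) × (1-K) = 255 × 0.35 × 0.31 = 27.6675 → 28
B = 255 × (1-Y) × (1-K) = 255 × 0.78 × 0.31 = 61.659 → 62
= RGB(10, 28, 62)


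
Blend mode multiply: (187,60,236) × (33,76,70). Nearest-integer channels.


Multiply: C = A×B/255, rounded to nearest integer
R: 187×33/255 = 6171/255 ≈ 24.200 → 24
G: 60×76/255 = 4560/255 ≈ 17.882 → 18
B: 236×70/255 = 16520/255 ≈ 64.784 → 65
= RGB(24, 18, 65)


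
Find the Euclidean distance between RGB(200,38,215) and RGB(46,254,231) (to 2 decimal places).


d = √[(R₁-R₂)² + (G₁-G₂)² + (B₁-B₂)²]
d = √[(200-46)² + (38-254)² + (215-231)²]
d = √[23716 + 46656 + 256]
d = √70628
d ≈ 265.76


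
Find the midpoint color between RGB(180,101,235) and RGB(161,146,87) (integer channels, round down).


Midpoint: each channel = ⌊(C₁+C₂)/2⌋
R: ⌊(180+161)/2⌋ = 170
G: ⌊(101+146)/2⌋ = 123
B: ⌊(235+87)/2⌋ = 161
= RGB(170, 123, 161)


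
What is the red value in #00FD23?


Color: #00FD23
R = 00 = 0
G = FD = 253
B = 23 = 35
Red = 0


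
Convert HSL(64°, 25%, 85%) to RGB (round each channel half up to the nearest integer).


H=64°, S=0.25, L=0.85
C = (1-|2L-1|)×S = (1-|0.70|)×0.25 = 0.075
H' = H/60 = 64/60 ≈ 1.0667; X = C×(1-|H' mod 2 - 1|) = 0.07
m = L - C/2 = 0.85 - 0.0375 = 0.8125
Sector ⌊H'⌋ = 1 → (R',G',B') = (0.07, 0.075, 0.0)
RGB = ((R'+m)×255, (G'+m)×255, (B'+m)×255) = (225.0375, 226.3125, 207.1875)
Round half up → RGB(225, 226, 207)


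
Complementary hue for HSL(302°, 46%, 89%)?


Complement = opposite side of color wheel = hue + 180°
H' = (302 + 180) mod 360 = 122°
S and L unchanged.
= HSL(122°, 46%, 89%)


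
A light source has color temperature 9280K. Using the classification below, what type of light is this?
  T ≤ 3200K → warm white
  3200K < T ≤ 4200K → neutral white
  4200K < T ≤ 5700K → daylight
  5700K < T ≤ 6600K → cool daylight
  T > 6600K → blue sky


Temperature: 9280K
9280K > 6600K → blue sky
Classification: blue sky


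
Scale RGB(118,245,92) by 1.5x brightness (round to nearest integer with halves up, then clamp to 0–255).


Multiply each channel by 1.5, round half up, clamp to [0, 255]
R: 118×1.5 = 177
G: 245×1.5 = 367.5 → round → 368 → clamp → 255
B: 92×1.5 = 138
= RGB(177, 255, 138)


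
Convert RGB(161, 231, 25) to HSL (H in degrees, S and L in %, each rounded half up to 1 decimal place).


Normalize: R'=161/255≈0.6314, G'=231/255≈0.9059, B'=25/255≈0.0980
Max=231/255, Min=25/255, Δ=Max-Min=206/255
L = (Max+Min)/2 = (231+25)/510 = 256/510 = 0.50196… → L = 50.2%
L > 0.5 → S = Δ/(2-Max-Min) = 206/(510-231-25) = 206/254 = 0.81102… → S = 81.1%
(the 1/255 factors cancel in S and H, so raw channel differences can be used)
Max is G' → H = 60 × ((B-R)/Δ + 2) = 60 × ((25-161)/206 + 2)
  -136/206 + 2 = -0.6601… + 2 = 1.3398…
  H = 60 × 1.3398… = 80.388…° → H = 80.4°
= HSL(80.4°, 81.1%, 50.2%)


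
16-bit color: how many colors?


Colors = 2^bits = 2^16
= 65,536 colors


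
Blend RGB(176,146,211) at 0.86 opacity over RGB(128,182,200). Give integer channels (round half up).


C = α×F + (1-α)×B, with 1-α = 0.14
R: 0.86×176 + 0.14×128 = 151.36 + 17.92 = 169.28 → 169
G: 0.86×146 + 0.14×182 = 125.56 + 25.48 = 151.04 → 151
B: 0.86×211 + 0.14×200 = 181.46 + 28.00 = 209.46 → 209
= RGB(169, 151, 209)


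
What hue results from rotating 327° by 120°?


New hue = (H + rotation) mod 360
New hue = (327 + 120) mod 360
= 447 mod 360
= 87°


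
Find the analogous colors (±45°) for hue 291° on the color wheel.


Base hue: 291°
Left analog: (291 - 45) mod 360 = 246°
Right analog: (291 + 45) mod 360 = 336°
Analogous hues = 246° and 336°


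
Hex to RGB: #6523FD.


65 → 101 (R)
23 → 35 (G)
FD → 253 (B)
= RGB(101, 35, 253)


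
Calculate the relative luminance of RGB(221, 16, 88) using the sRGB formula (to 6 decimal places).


Linearize each channel (sRGB transfer function): c = v/255; c_lin = c/12.92 if c ≤ 0.04045, else ((c+0.055)/1.055)^2.4
  R: 221/255 ≈ 0.866667 > 0.04045 → ((0.866667+0.055)/1.055)^2.4 ≈ 0.723055
  G: 16/255 ≈ 0.062745 > 0.04045 → ((0.062745+0.055)/1.055)^2.4 ≈ 0.005182
  B: 88/255 ≈ 0.345098 > 0.04045 → ((0.345098+0.055)/1.055)^2.4 ≈ 0.097587
R_lin = 0.723055, G_lin = 0.005182, B_lin = 0.097587
L = 0.2126×R + 0.7152×G + 0.0722×B
L = 0.2126×0.723055 + 0.7152×0.005182 + 0.0722×0.097587
L ≈ 0.164473


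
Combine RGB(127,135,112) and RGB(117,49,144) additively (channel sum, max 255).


Additive: each channel = min(255, C₁+C₂)
R: 127+117 = 244 → 244
G: 135+49 = 184 → 184
B: 112+144 = 256 → 255
= RGB(244, 184, 255)


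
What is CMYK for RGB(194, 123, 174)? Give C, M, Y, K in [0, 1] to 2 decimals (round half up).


R'=194/255≈0.7608, G'=123/255≈0.4824, B'=174/255≈0.6824
K = 1 - max(R',G',B') = 1 - 194/255 = 61/255 = 0.23921… → 0.24
(1-R'-K)/(1-K) simplifies to (max-R)/max with max = 194:
C = (194-194)/194 = 0/194 = 0 → 0.00
M = (194-123)/194 = 71/194 = 0.36597… → 0.37
Y = (194-174)/194 = 20/194 = 0.10309… → 0.10
= CMYK(0.00, 0.37, 0.10, 0.24)


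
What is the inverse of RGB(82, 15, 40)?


Invert: (255-R, 255-G, 255-B)
R: 255-82 = 173
G: 255-15 = 240
B: 255-40 = 215
= RGB(173, 240, 215)


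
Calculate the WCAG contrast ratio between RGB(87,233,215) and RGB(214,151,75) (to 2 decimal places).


Linearize each sRGB channel c=v/255: c/12.92 if c ≤ 0.04045 else ((c+0.055)/1.055)^2.4
L = 0.2126×R_lin + 0.7152×G_lin + 0.0722×B_lin
Color 1 (87,233,215):
  R=87: 87/255≈0.3412 > 0.04045 → ((0.3412+0.055)/1.055)^2.4 ≈ 0.09531
  G=233: 233/255≈0.9137 > 0.04045 → ((0.9137+0.055)/1.055)^2.4 ≈ 0.81485
  B=215: 215/255≈0.8431 > 0.04045 → ((0.8431+0.055)/1.055)^2.4 ≈ 0.67954
  L1 = 0.2126×0.09531 + 0.7152×0.81485 + 0.0722×0.67954 ≈ 0.65210
Color 2 (214,151,75):
  R=214: 214/255≈0.8392 > 0.04045 → ((0.8392+0.055)/1.055)^2.4 ≈ 0.67244
  G=151: 151/255≈0.5922 > 0.04045 → ((0.5922+0.055)/1.055)^2.4 ≈ 0.30947
  B=75: 75/255≈0.2941 > 0.04045 → ((0.2941+0.055)/1.055)^2.4 ≈ 0.07036
  L2 = 0.2126×0.67244 + 0.7152×0.30947 + 0.0722×0.07036 ≈ 0.36937
Lighter = 0.65210, Darker = 0.36937
Ratio = (L_lighter + 0.05) / (L_darker + 0.05)
Ratio = (0.65210 + 0.05) / (0.36937 + 0.05) = 0.70210 / 0.41937 ≈ 1.6742
Ratio ≈ 1.67:1


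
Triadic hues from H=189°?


Triadic: equally spaced at 120° intervals
H1 = 189°
H2 = (189 + 120) mod 360 = 309°
H3 = (189 + 240) mod 360 = 69°
Triadic = 189°, 309°, 69°


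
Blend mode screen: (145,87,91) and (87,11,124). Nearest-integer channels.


Screen: C = 255 - (255-A)×(255-B)/255, rounded to nearest integer
R: 255 - (255-145)×(255-87)/255 = 255 - 18480/255 ≈ 255 - 72.471 = 182.529 → 183
G: 255 - (255-87)×(255-11)/255 = 255 - 40992/255 ≈ 255 - 160.753 = 94.247 → 94
B: 255 - (255-91)×(255-124)/255 = 255 - 21484/255 ≈ 255 - 84.251 = 170.749 → 171
= RGB(183, 94, 171)


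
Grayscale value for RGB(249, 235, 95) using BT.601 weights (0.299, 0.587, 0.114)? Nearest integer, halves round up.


Gray = 0.299×R + 0.587×G + 0.114×B
Gray = 0.299×249 + 0.587×235 + 0.114×95
Gray = 74.451 + 137.945 + 10.830
Gray = 223.226 → round half up → 223
Gray = 223


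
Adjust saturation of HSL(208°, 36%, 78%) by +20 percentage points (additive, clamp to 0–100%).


Original S = 36%
Adjustment = +20 percentage points
New S = 36 + (20) = 56
Clamp to [0, 100] → 56
= HSL(208°, 56%, 78%)


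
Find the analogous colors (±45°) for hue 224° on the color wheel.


Base hue: 224°
Left analog: (224 - 45) mod 360 = 179°
Right analog: (224 + 45) mod 360 = 269°
Analogous hues = 179° and 269°


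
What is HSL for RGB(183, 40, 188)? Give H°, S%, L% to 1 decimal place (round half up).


Normalize: R'=183/255≈0.7176, G'=40/255≈0.1569, B'=188/255≈0.7373
Max=188/255, Min=40/255, Δ=Max-Min=148/255
L = (Max+Min)/2 = (188+40)/510 = 228/510 = 0.44705… → L = 44.7%
L ≤ 0.5 → S = Δ/(Max+Min) = 148/(188+40) = 148/228 = 0.64912… → S = 64.9%
(the 1/255 factors cancel in S and H, so raw channel differences can be used)
Max is B' → H = 60 × ((R-G)/Δ + 4) = 60 × ((183-40)/148 + 4)
  143/148 + 4 = 0.9662… + 4 = 4.9662…
  H = 60 × 4.9662… = 297.972…° → H = 298.0°
= HSL(298.0°, 64.9%, 44.7%)


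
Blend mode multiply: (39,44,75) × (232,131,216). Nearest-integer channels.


Multiply: C = A×B/255, rounded to nearest integer
R: 39×232/255 = 9048/255 ≈ 35.482 → 35
G: 44×131/255 = 5764/255 ≈ 22.604 → 23
B: 75×216/255 = 16200/255 ≈ 63.529 → 64
= RGB(35, 23, 64)


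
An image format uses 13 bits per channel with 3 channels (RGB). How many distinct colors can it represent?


Total bits = 13 bits/channel × 3 channels = 39 bits
Distinct colors = 2^39
= 549,755,813,888 colors


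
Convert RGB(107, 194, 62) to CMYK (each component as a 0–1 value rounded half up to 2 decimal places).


R'=107/255≈0.4196, G'=194/255≈0.7608, B'=62/255≈0.2431
K = 1 - max(R',G',B') = 1 - 194/255 = 61/255 = 0.23921… → 0.24
(1-R'-K)/(1-K) simplifies to (max-R)/max with max = 194:
C = (194-107)/194 = 87/194 = 0.44845… → 0.45
M = (194-194)/194 = 0/194 = 0 → 0.00
Y = (194-62)/194 = 132/194 = 0.68041… → 0.68
= CMYK(0.45, 0.00, 0.68, 0.24)


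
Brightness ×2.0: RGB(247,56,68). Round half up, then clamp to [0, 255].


Multiply each channel by 2.0, round half up, clamp to [0, 255]
R: 247×2.0 = 494 → clamp → 255
G: 56×2.0 = 112
B: 68×2.0 = 136
= RGB(255, 112, 136)


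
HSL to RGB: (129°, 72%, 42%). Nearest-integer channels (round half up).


H=129°, S=0.72, L=0.42
C = (1-|2L-1|)×S = (1-|-0.16|)×0.72 = 0.6048
H' = H/60 = 129/60 ≈ 2.1500; X = C×(1-|H' mod 2 - 1|) = 0.09072
m = L - C/2 = 0.42 - 0.3024 = 0.1176
Sector ⌊H'⌋ = 2 → (R',G',B') = (0.0, 0.6048, 0.09072)
RGB = ((R'+m)×255, (G'+m)×255, (B'+m)×255) = (29.988, 184.212, 53.1216)
Round half up → RGB(30, 184, 53)


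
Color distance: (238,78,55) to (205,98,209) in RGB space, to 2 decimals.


d = √[(R₁-R₂)² + (G₁-G₂)² + (B₁-B₂)²]
d = √[(238-205)² + (78-98)² + (55-209)²]
d = √[1089 + 400 + 23716]
d = √25205
d ≈ 158.76


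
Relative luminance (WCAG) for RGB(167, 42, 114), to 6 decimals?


Linearize each channel (sRGB transfer function): c = v/255; c_lin = c/12.92 if c ≤ 0.04045, else ((c+0.055)/1.055)^2.4
  R: 167/255 ≈ 0.654902 > 0.04045 → ((0.654902+0.055)/1.055)^2.4 ≈ 0.386429
  G: 42/255 ≈ 0.164706 > 0.04045 → ((0.164706+0.055)/1.055)^2.4 ≈ 0.023153
  B: 114/255 ≈ 0.447059 > 0.04045 → ((0.447059+0.055)/1.055)^2.4 ≈ 0.168269
R_lin = 0.386429, G_lin = 0.023153, B_lin = 0.168269
L = 0.2126×R + 0.7152×G + 0.0722×B
L = 0.2126×0.386429 + 0.7152×0.023153 + 0.0722×0.168269
L ≈ 0.110863


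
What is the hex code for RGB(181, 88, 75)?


R = 181 → B5 (hex)
G = 88 → 58 (hex)
B = 75 → 4B (hex)
Hex = #B5584B


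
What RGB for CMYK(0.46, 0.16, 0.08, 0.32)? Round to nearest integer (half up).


R = 255 × (1-C) × (1-K) = 255 × 0.54 × 0.68 = 93.636 → 94
G = 255 × (1-M) × (1-K) = 255 × 0.84 × 0.68 = 145.656 → 146
B = 255 × (1-Y) × (1-K) = 255 × 0.92 × 0.68 = 159.528 → 160
= RGB(94, 146, 160)


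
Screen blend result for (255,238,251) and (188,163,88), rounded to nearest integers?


Screen: C = 255 - (255-A)×(255-B)/255, rounded to nearest integer
R: 255 - (255-255)×(255-188)/255 = 255 - 0/255 ≈ 255 - 0.000 = 255.000 → 255
G: 255 - (255-238)×(255-163)/255 = 255 - 1564/255 ≈ 255 - 6.133 = 248.867 → 249
B: 255 - (255-251)×(255-88)/255 = 255 - 668/255 ≈ 255 - 2.620 = 252.380 → 252
= RGB(255, 249, 252)


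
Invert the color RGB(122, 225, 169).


Invert: (255-R, 255-G, 255-B)
R: 255-122 = 133
G: 255-225 = 30
B: 255-169 = 86
= RGB(133, 30, 86)


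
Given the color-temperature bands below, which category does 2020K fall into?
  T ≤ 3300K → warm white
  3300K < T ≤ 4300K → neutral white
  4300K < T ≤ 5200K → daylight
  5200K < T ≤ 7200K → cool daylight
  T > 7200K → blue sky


Temperature: 2020K
2020K ≤ 3300K → warm white
Classification: warm white


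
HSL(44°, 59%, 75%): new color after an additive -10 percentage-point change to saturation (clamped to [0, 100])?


Original S = 59%
Adjustment = -10 percentage points
New S = 59 + (-10) = 49
Clamp to [0, 100] → 49
= HSL(44°, 49%, 75%)


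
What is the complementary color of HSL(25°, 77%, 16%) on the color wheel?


Complement = opposite side of color wheel = hue + 180°
H' = (25 + 180) mod 360 = 205°
S and L unchanged.
= HSL(205°, 77%, 16%)


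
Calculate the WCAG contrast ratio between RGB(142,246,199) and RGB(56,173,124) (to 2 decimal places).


Linearize each sRGB channel c=v/255: c/12.92 if c ≤ 0.04045 else ((c+0.055)/1.055)^2.4
L = 0.2126×R_lin + 0.7152×G_lin + 0.0722×B_lin
Color 1 (142,246,199):
  R=142: 142/255≈0.5569 > 0.04045 → ((0.5569+0.055)/1.055)^2.4 ≈ 0.27050
  G=246: 246/255≈0.9647 > 0.04045 → ((0.9647+0.055)/1.055)^2.4 ≈ 0.92158
  B=199: 199/255≈0.7804 > 0.04045 → ((0.7804+0.055)/1.055)^2.4 ≈ 0.57112
  L1 = 0.2126×0.27050 + 0.7152×0.92158 + 0.0722×0.57112 ≈ 0.75786
Color 2 (56,173,124):
  R=56: 56/255≈0.2196 > 0.04045 → ((0.2196+0.055)/1.055)^2.4 ≈ 0.03955
  G=173: 173/255≈0.6784 > 0.04045 → ((0.6784+0.055)/1.055)^2.4 ≈ 0.41789
  B=124: 124/255≈0.4863 > 0.04045 → ((0.4863+0.055)/1.055)^2.4 ≈ 0.20156
  L2 = 0.2126×0.03955 + 0.7152×0.41789 + 0.0722×0.20156 ≈ 0.32183
Lighter = 0.75786, Darker = 0.32183
Ratio = (L_lighter + 0.05) / (L_darker + 0.05)
Ratio = (0.75786 + 0.05) / (0.32183 + 0.05) = 0.80786 / 0.37183 ≈ 2.1726
Ratio ≈ 2.17:1


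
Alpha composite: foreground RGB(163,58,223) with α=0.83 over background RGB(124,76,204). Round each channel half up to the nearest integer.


C = α×F + (1-α)×B, with 1-α = 0.17
R: 0.83×163 + 0.17×124 = 135.29 + 21.08 = 156.37 → 156
G: 0.83×58 + 0.17×76 = 48.14 + 12.92 = 61.06 → 61
B: 0.83×223 + 0.17×204 = 185.09 + 34.68 = 219.77 → 220
= RGB(156, 61, 220)


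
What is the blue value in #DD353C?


Color: #DD353C
R = DD = 221
G = 35 = 53
B = 3C = 60
Blue = 60


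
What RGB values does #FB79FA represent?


FB → 251 (R)
79 → 121 (G)
FA → 250 (B)
= RGB(251, 121, 250)


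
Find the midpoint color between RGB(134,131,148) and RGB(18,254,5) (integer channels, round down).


Midpoint: each channel = ⌊(C₁+C₂)/2⌋
R: ⌊(134+18)/2⌋ = 76
G: ⌊(131+254)/2⌋ = 192
B: ⌊(148+5)/2⌋ = 76
= RGB(76, 192, 76)


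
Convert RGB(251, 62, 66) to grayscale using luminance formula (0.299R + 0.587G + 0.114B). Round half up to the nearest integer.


Gray = 0.299×R + 0.587×G + 0.114×B
Gray = 0.299×251 + 0.587×62 + 0.114×66
Gray = 75.049 + 36.394 + 7.524
Gray = 118.967 → round half up → 119
Gray = 119


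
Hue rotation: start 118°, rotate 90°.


New hue = (H + rotation) mod 360
New hue = (118 + 90) mod 360
= 208 mod 360
= 208°


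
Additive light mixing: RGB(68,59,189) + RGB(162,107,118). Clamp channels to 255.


Additive: each channel = min(255, C₁+C₂)
R: 68+162 = 230 → 230
G: 59+107 = 166 → 166
B: 189+118 = 307 → 255
= RGB(230, 166, 255)


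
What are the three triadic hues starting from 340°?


Triadic: equally spaced at 120° intervals
H1 = 340°
H2 = (340 + 120) mod 360 = 100°
H3 = (340 + 240) mod 360 = 220°
Triadic = 340°, 100°, 220°


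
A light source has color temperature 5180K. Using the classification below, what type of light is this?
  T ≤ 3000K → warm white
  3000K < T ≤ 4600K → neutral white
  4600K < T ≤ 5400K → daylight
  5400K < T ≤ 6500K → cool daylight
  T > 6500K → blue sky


Temperature: 5180K
4600K < 5180K ≤ 5400K → daylight
Classification: daylight


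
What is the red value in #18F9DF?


Color: #18F9DF
R = 18 = 24
G = F9 = 249
B = DF = 223
Red = 24


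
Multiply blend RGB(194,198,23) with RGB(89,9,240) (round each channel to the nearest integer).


Multiply: C = A×B/255, rounded to nearest integer
R: 194×89/255 = 17266/255 ≈ 67.710 → 68
G: 198×9/255 = 1782/255 ≈ 6.988 → 7
B: 23×240/255 = 5520/255 ≈ 21.647 → 22
= RGB(68, 7, 22)


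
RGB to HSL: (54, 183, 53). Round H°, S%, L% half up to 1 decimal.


Normalize: R'=54/255≈0.2118, G'=183/255≈0.7176, B'=53/255≈0.2078
Max=183/255, Min=53/255, Δ=Max-Min=130/255
L = (Max+Min)/2 = (183+53)/510 = 236/510 = 0.46274… → L = 46.3%
L ≤ 0.5 → S = Δ/(Max+Min) = 130/(183+53) = 130/236 = 0.55084… → S = 55.1%
(the 1/255 factors cancel in S and H, so raw channel differences can be used)
Max is G' → H = 60 × ((B-R)/Δ + 2) = 60 × ((53-54)/130 + 2)
  -1/130 + 2 = -0.0076… + 2 = 1.9923…
  H = 60 × 1.9923… = 119.538…° → H = 119.5°
= HSL(119.5°, 55.1%, 46.3%)


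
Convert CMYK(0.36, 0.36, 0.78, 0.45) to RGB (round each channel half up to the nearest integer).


R = 255 × (1-C) × (1-K) = 255 × 0.64 × 0.55 = 89.76 → 90
G = 255 × (1-M) × (1-K) = 255 × 0.64 × 0.55 = 89.76 → 90
B = 255 × (1-Y) × (1-K) = 255 × 0.22 × 0.55 = 30.855 → 31
= RGB(90, 90, 31)


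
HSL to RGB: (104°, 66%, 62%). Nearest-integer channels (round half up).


H=104°, S=0.66, L=0.62
C = (1-|2L-1|)×S = (1-|0.24|)×0.66 = 0.5016
H' = H/60 = 104/60 ≈ 1.7333; X = C×(1-|H' mod 2 - 1|) = 0.13376
m = L - C/2 = 0.62 - 0.2508 = 0.3692
Sector ⌊H'⌋ = 1 → (R',G',B') = (0.13376, 0.5016, 0.0)
RGB = ((R'+m)×255, (G'+m)×255, (B'+m)×255) = (128.2548, 222.054, 94.146)
Round half up → RGB(128, 222, 94)


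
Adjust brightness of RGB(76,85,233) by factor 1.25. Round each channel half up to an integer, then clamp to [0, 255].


Multiply each channel by 1.25, round half up, clamp to [0, 255]
R: 76×1.25 = 95
G: 85×1.25 = 106.25 → round → 106
B: 233×1.25 = 291.25 → round → 291 → clamp → 255
= RGB(95, 106, 255)


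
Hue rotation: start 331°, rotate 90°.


New hue = (H + rotation) mod 360
New hue = (331 + 90) mod 360
= 421 mod 360
= 61°


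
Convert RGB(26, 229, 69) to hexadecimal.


R = 26 → 1A (hex)
G = 229 → E5 (hex)
B = 69 → 45 (hex)
Hex = #1AE545


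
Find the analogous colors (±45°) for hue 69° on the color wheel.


Base hue: 69°
Left analog: (69 - 45) mod 360 = 24°
Right analog: (69 + 45) mod 360 = 114°
Analogous hues = 24° and 114°


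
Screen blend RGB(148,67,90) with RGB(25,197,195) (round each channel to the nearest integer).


Screen: C = 255 - (255-A)×(255-B)/255, rounded to nearest integer
R: 255 - (255-148)×(255-25)/255 = 255 - 24610/255 ≈ 255 - 96.510 = 158.490 → 158
G: 255 - (255-67)×(255-197)/255 = 255 - 10904/255 ≈ 255 - 42.761 = 212.239 → 212
B: 255 - (255-90)×(255-195)/255 = 255 - 9900/255 ≈ 255 - 38.824 = 216.176 → 216
= RGB(158, 212, 216)


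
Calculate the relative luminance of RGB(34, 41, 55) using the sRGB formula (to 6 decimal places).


Linearize each channel (sRGB transfer function): c = v/255; c_lin = c/12.92 if c ≤ 0.04045, else ((c+0.055)/1.055)^2.4
  R: 34/255 ≈ 0.133333 > 0.04045 → ((0.133333+0.055)/1.055)^2.4 ≈ 0.015996
  G: 41/255 ≈ 0.160784 > 0.04045 → ((0.160784+0.055)/1.055)^2.4 ≈ 0.022174
  B: 55/255 ≈ 0.215686 > 0.04045 → ((0.215686+0.055)/1.055)^2.4 ≈ 0.038204
R_lin = 0.015996, G_lin = 0.022174, B_lin = 0.038204
L = 0.2126×R + 0.7152×G + 0.0722×B
L = 0.2126×0.015996 + 0.7152×0.022174 + 0.0722×0.038204
L ≈ 0.022018


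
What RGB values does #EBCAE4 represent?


EB → 235 (R)
CA → 202 (G)
E4 → 228 (B)
= RGB(235, 202, 228)


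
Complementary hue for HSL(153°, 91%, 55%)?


Complement = opposite side of color wheel = hue + 180°
H' = (153 + 180) mod 360 = 333°
S and L unchanged.
= HSL(333°, 91%, 55%)


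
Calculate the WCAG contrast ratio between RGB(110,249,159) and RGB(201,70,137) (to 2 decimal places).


Linearize each sRGB channel c=v/255: c/12.92 if c ≤ 0.04045 else ((c+0.055)/1.055)^2.4
L = 0.2126×R_lin + 0.7152×G_lin + 0.0722×B_lin
Color 1 (110,249,159):
  R=110: 110/255≈0.4314 > 0.04045 → ((0.4314+0.055)/1.055)^2.4 ≈ 0.15593
  G=249: 249/255≈0.9765 > 0.04045 → ((0.9765+0.055)/1.055)^2.4 ≈ 0.94731
  B=159: 159/255≈0.6235 > 0.04045 → ((0.6235+0.055)/1.055)^2.4 ≈ 0.34670
  L1 = 0.2126×0.15593 + 0.7152×0.94731 + 0.0722×0.34670 ≈ 0.73570
Color 2 (201,70,137):
  R=201: 201/255≈0.7882 > 0.04045 → ((0.7882+0.055)/1.055)^2.4 ≈ 0.58408
  G=70: 70/255≈0.2745 > 0.04045 → ((0.2745+0.055)/1.055)^2.4 ≈ 0.06125
  B=137: 137/255≈0.5373 > 0.04045 → ((0.5373+0.055)/1.055)^2.4 ≈ 0.25016
  L2 = 0.2126×0.58408 + 0.7152×0.06125 + 0.0722×0.25016 ≈ 0.18604
Lighter = 0.73570, Darker = 0.18604
Ratio = (L_lighter + 0.05) / (L_darker + 0.05)
Ratio = (0.73570 + 0.05) / (0.18604 + 0.05) = 0.78570 / 0.23604 ≈ 3.3287
Ratio ≈ 3.33:1


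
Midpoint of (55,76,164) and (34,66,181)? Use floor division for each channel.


Midpoint: each channel = ⌊(C₁+C₂)/2⌋
R: ⌊(55+34)/2⌋ = 44
G: ⌊(76+66)/2⌋ = 71
B: ⌊(164+181)/2⌋ = 172
= RGB(44, 71, 172)


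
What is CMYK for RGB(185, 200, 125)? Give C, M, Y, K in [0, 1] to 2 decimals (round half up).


R'=185/255≈0.7255, G'=200/255≈0.7843, B'=125/255≈0.4902
K = 1 - max(R',G',B') = 1 - 200/255 = 55/255 = 0.21568… → 0.22
(1-R'-K)/(1-K) simplifies to (max-R)/max with max = 200:
C = (200-185)/200 = 15/200 = 0.075 → 0.08
M = (200-200)/200 = 0/200 = 0 → 0.00
Y = (200-125)/200 = 75/200 = 0.375 → 0.38
= CMYK(0.08, 0.00, 0.38, 0.22)


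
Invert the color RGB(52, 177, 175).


Invert: (255-R, 255-G, 255-B)
R: 255-52 = 203
G: 255-177 = 78
B: 255-175 = 80
= RGB(203, 78, 80)


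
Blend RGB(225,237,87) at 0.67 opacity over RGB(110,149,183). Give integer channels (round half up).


C = α×F + (1-α)×B, with 1-α = 0.33
R: 0.67×225 + 0.33×110 = 150.75 + 36.30 = 187.05 → 187
G: 0.67×237 + 0.33×149 = 158.79 + 49.17 = 207.96 → 208
B: 0.67×87 + 0.33×183 = 58.29 + 60.39 = 118.68 → 119
= RGB(187, 208, 119)


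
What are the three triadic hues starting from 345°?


Triadic: equally spaced at 120° intervals
H1 = 345°
H2 = (345 + 120) mod 360 = 105°
H3 = (345 + 240) mod 360 = 225°
Triadic = 345°, 105°, 225°


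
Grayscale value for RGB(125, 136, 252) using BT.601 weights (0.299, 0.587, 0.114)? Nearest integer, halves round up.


Gray = 0.299×R + 0.587×G + 0.114×B
Gray = 0.299×125 + 0.587×136 + 0.114×252
Gray = 37.375 + 79.832 + 28.728
Gray = 145.935 → round half up → 146
Gray = 146


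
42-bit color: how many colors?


Colors = 2^bits = 2^42
= 4,398,046,511,104 colors


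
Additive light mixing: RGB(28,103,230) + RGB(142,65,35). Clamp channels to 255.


Additive: each channel = min(255, C₁+C₂)
R: 28+142 = 170 → 170
G: 103+65 = 168 → 168
B: 230+35 = 265 → 255
= RGB(170, 168, 255)


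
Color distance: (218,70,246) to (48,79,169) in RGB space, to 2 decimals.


d = √[(R₁-R₂)² + (G₁-G₂)² + (B₁-B₂)²]
d = √[(218-48)² + (70-79)² + (246-169)²]
d = √[28900 + 81 + 5929]
d = √34910
d ≈ 186.84


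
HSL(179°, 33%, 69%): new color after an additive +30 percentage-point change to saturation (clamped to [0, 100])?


Original S = 33%
Adjustment = +30 percentage points
New S = 33 + (30) = 63
Clamp to [0, 100] → 63
= HSL(179°, 63%, 69%)


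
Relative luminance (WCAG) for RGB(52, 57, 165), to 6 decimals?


Linearize each channel (sRGB transfer function): c = v/255; c_lin = c/12.92 if c ≤ 0.04045, else ((c+0.055)/1.055)^2.4
  R: 52/255 ≈ 0.203922 > 0.04045 → ((0.203922+0.055)/1.055)^2.4 ≈ 0.034340
  G: 57/255 ≈ 0.223529 > 0.04045 → ((0.223529+0.055)/1.055)^2.4 ≈ 0.040915
  B: 165/255 ≈ 0.647059 > 0.04045 → ((0.647059+0.055)/1.055)^2.4 ≈ 0.376262
R_lin = 0.034340, G_lin = 0.040915, B_lin = 0.376262
L = 0.2126×R + 0.7152×G + 0.0722×B
L = 0.2126×0.034340 + 0.7152×0.040915 + 0.0722×0.376262
L ≈ 0.063729


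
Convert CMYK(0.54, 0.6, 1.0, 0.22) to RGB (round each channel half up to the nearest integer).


R = 255 × (1-C) × (1-K) = 255 × 0.46 × 0.78 = 91.494 → 91
G = 255 × (1-M) × (1-K) = 255 × 0.40 × 0.78 = 79.56 → 80
B = 255 × (1-Y) × (1-K) = 255 × 0.00 × 0.78 = 0
= RGB(91, 80, 0)


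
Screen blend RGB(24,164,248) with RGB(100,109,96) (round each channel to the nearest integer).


Screen: C = 255 - (255-A)×(255-B)/255, rounded to nearest integer
R: 255 - (255-24)×(255-100)/255 = 255 - 35805/255 ≈ 255 - 140.412 = 114.588 → 115
G: 255 - (255-164)×(255-109)/255 = 255 - 13286/255 ≈ 255 - 52.102 = 202.898 → 203
B: 255 - (255-248)×(255-96)/255 = 255 - 1113/255 ≈ 255 - 4.365 = 250.635 → 251
= RGB(115, 203, 251)


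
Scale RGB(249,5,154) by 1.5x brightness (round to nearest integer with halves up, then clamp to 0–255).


Multiply each channel by 1.5, round half up, clamp to [0, 255]
R: 249×1.5 = 373.5 → round → 374 → clamp → 255
G: 5×1.5 = 7.5 → round → 8
B: 154×1.5 = 231
= RGB(255, 8, 231)


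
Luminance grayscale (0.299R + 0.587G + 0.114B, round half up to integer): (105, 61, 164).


Gray = 0.299×R + 0.587×G + 0.114×B
Gray = 0.299×105 + 0.587×61 + 0.114×164
Gray = 31.395 + 35.807 + 18.696
Gray = 85.898 → round half up → 86
Gray = 86


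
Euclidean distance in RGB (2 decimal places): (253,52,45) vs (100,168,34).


d = √[(R₁-R₂)² + (G₁-G₂)² + (B₁-B₂)²]
d = √[(253-100)² + (52-168)² + (45-34)²]
d = √[23409 + 13456 + 121]
d = √36986
d ≈ 192.32


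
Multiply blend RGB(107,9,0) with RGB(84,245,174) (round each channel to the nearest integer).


Multiply: C = A×B/255, rounded to nearest integer
R: 107×84/255 = 8988/255 ≈ 35.247 → 35
G: 9×245/255 = 2205/255 ≈ 8.647 → 9
B: 0×174/255 = 0/255 ≈ 0.000 → 0
= RGB(35, 9, 0)


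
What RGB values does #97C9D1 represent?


97 → 151 (R)
C9 → 201 (G)
D1 → 209 (B)
= RGB(151, 201, 209)


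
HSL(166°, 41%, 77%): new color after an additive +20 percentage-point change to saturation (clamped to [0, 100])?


Original S = 41%
Adjustment = +20 percentage points
New S = 41 + (20) = 61
Clamp to [0, 100] → 61
= HSL(166°, 61%, 77%)


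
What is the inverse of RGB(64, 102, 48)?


Invert: (255-R, 255-G, 255-B)
R: 255-64 = 191
G: 255-102 = 153
B: 255-48 = 207
= RGB(191, 153, 207)


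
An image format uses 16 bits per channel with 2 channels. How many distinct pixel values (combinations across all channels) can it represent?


Total bits = 16 bits/channel × 2 channels = 32 bits
Distinct pixel values = 2^32
= 4,294,967,296 pixel values


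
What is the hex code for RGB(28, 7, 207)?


R = 28 → 1C (hex)
G = 7 → 07 (hex)
B = 207 → CF (hex)
Hex = #1C07CF


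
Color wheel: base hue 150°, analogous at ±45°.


Base hue: 150°
Left analog: (150 - 45) mod 360 = 105°
Right analog: (150 + 45) mod 360 = 195°
Analogous hues = 105° and 195°


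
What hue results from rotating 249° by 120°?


New hue = (H + rotation) mod 360
New hue = (249 + 120) mod 360
= 369 mod 360
= 9°


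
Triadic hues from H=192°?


Triadic: equally spaced at 120° intervals
H1 = 192°
H2 = (192 + 120) mod 360 = 312°
H3 = (192 + 240) mod 360 = 72°
Triadic = 192°, 312°, 72°


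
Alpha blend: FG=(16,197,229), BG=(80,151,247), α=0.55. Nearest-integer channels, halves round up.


C = α×F + (1-α)×B, with 1-α = 0.45
R: 0.55×16 + 0.45×80 = 8.80 + 36.00 = 44.80 → 45
G: 0.55×197 + 0.45×151 = 108.35 + 67.95 = 176.30 → 176
B: 0.55×229 + 0.45×247 = 125.95 + 111.15 = 237.10 → 237
= RGB(45, 176, 237)


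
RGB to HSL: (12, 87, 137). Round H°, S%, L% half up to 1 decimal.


Normalize: R'=12/255≈0.0471, G'=87/255≈0.3412, B'=137/255≈0.5373
Max=137/255, Min=12/255, Δ=Max-Min=125/255
L = (Max+Min)/2 = (137+12)/510 = 149/510 = 0.29215… → L = 29.2%
L ≤ 0.5 → S = Δ/(Max+Min) = 125/(137+12) = 125/149 = 0.83892… → S = 83.9%
(the 1/255 factors cancel in S and H, so raw channel differences can be used)
Max is B' → H = 60 × ((R-G)/Δ + 4) = 60 × ((12-87)/125 + 4)
  -75/125 + 4 = -0.6 + 4 = 3.4
  H = 60 × 3.4 = 204° → H = 204.0°
= HSL(204.0°, 83.9%, 29.2%)


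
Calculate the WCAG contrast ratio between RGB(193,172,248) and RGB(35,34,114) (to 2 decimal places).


Linearize each sRGB channel c=v/255: c/12.92 if c ≤ 0.04045 else ((c+0.055)/1.055)^2.4
L = 0.2126×R_lin + 0.7152×G_lin + 0.0722×B_lin
Color 1 (193,172,248):
  R=193: 193/255≈0.7569 > 0.04045 → ((0.7569+0.055)/1.055)^2.4 ≈ 0.53328
  G=172: 172/255≈0.6745 > 0.04045 → ((0.6745+0.055)/1.055)^2.4 ≈ 0.41254
  B=248: 248/255≈0.9725 > 0.04045 → ((0.9725+0.055)/1.055)^2.4 ≈ 0.93869
  L1 = 0.2126×0.53328 + 0.7152×0.41254 + 0.0722×0.93869 ≈ 0.47620
Color 2 (35,34,114):
  R=35: 35/255≈0.1373 > 0.04045 → ((0.1373+0.055)/1.055)^2.4 ≈ 0.01681
  G=34: 34/255≈0.1333 > 0.04045 → ((0.1333+0.055)/1.055)^2.4 ≈ 0.01600
  B=114: 114/255≈0.4471 > 0.04045 → ((0.4471+0.055)/1.055)^2.4 ≈ 0.16827
  L2 = 0.2126×0.01681 + 0.7152×0.01600 + 0.0722×0.16827 ≈ 0.02716
Lighter = 0.47620, Darker = 0.02716
Ratio = (L_lighter + 0.05) / (L_darker + 0.05)
Ratio = (0.47620 + 0.05) / (0.02716 + 0.05) = 0.52620 / 0.07716 ≈ 6.8193
Ratio ≈ 6.82:1


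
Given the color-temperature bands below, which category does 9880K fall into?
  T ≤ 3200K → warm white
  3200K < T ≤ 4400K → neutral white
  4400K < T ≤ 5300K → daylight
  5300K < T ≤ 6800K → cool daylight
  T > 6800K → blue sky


Temperature: 9880K
9880K > 6800K → blue sky
Classification: blue sky


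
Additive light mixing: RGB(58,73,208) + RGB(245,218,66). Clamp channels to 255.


Additive: each channel = min(255, C₁+C₂)
R: 58+245 = 303 → 255
G: 73+218 = 291 → 255
B: 208+66 = 274 → 255
= RGB(255, 255, 255)


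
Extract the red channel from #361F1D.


Color: #361F1D
R = 36 = 54
G = 1F = 31
B = 1D = 29
Red = 54


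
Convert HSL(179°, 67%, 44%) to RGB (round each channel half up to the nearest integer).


H=179°, S=0.67, L=0.44
C = (1-|2L-1|)×S = (1-|-0.12|)×0.67 = 0.5896
H' = H/60 = 179/60 ≈ 2.9833; X = C×(1-|H' mod 2 - 1|) ≈ 0.5798
m = L - C/2 = 0.44 - 0.2948 = 0.1452
Sector ⌊H'⌋ = 2 → (R',G',B') = (0.0, 0.5896, ≈0.5798)
RGB = ((R'+m)×255, (G'+m)×255, (B'+m)×255) = (37.026, 187.374, 184.8682)
Round half up → RGB(37, 187, 185)


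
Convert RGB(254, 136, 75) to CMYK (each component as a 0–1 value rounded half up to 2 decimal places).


R'=254/255≈0.9961, G'=136/255≈0.5333, B'=75/255≈0.2941
K = 1 - max(R',G',B') = 1 - 254/255 = 1/255 = 0.00392… → 0.00
(1-R'-K)/(1-K) simplifies to (max-R)/max with max = 254:
C = (254-254)/254 = 0/254 = 0 → 0.00
M = (254-136)/254 = 118/254 = 0.46456… → 0.46
Y = (254-75)/254 = 179/254 = 0.70472… → 0.70
= CMYK(0.00, 0.46, 0.70, 0.00)


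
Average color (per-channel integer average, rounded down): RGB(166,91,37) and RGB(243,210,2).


Midpoint: each channel = ⌊(C₁+C₂)/2⌋
R: ⌊(166+243)/2⌋ = 204
G: ⌊(91+210)/2⌋ = 150
B: ⌊(37+2)/2⌋ = 19
= RGB(204, 150, 19)


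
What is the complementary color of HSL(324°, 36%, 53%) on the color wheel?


Complement = opposite side of color wheel = hue + 180°
H' = (324 + 180) mod 360 = 144°
S and L unchanged.
= HSL(144°, 36%, 53%)


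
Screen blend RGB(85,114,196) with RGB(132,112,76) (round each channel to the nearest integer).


Screen: C = 255 - (255-A)×(255-B)/255, rounded to nearest integer
R: 255 - (255-85)×(255-132)/255 = 255 - 20910/255 ≈ 255 - 82.000 = 173.000 → 173
G: 255 - (255-114)×(255-112)/255 = 255 - 20163/255 ≈ 255 - 79.071 = 175.929 → 176
B: 255 - (255-196)×(255-76)/255 = 255 - 10561/255 ≈ 255 - 41.416 = 213.584 → 214
= RGB(173, 176, 214)


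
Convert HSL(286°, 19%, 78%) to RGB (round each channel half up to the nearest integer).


H=286°, S=0.19, L=0.78
C = (1-|2L-1|)×S = (1-|0.56|)×0.19 = 0.0836
H' = H/60 = 286/60 ≈ 4.7667; X = C×(1-|H' mod 2 - 1|) ≈ 0.0641
m = L - C/2 = 0.78 - 0.0418 = 0.7382
Sector ⌊H'⌋ = 4 → (R',G',B') = (≈0.0641, 0.0, 0.0836)
RGB = ((R'+m)×255, (G'+m)×255, (B'+m)×255) = (204.5848, 188.241, 209.559)
Round half up → RGB(205, 188, 210)


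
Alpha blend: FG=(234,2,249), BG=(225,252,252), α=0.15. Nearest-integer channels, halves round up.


C = α×F + (1-α)×B, with 1-α = 0.85
R: 0.15×234 + 0.85×225 = 35.10 + 191.25 = 226.35 → 226
G: 0.15×2 + 0.85×252 = 0.30 + 214.20 = 214.50 → 215
B: 0.15×249 + 0.85×252 = 37.35 + 214.20 = 251.55 → 252
= RGB(226, 215, 252)


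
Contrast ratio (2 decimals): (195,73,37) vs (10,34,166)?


Linearize each sRGB channel c=v/255: c/12.92 if c ≤ 0.04045 else ((c+0.055)/1.055)^2.4
L = 0.2126×R_lin + 0.7152×G_lin + 0.0722×B_lin
Color 1 (195,73,37):
  R=195: 195/255≈0.7647 > 0.04045 → ((0.7647+0.055)/1.055)^2.4 ≈ 0.54572
  G=73: 73/255≈0.2863 > 0.04045 → ((0.2863+0.055)/1.055)^2.4 ≈ 0.06663
  B=37: 37/255≈0.1451 > 0.04045 → ((0.1451+0.055)/1.055)^2.4 ≈ 0.01850
  L1 = 0.2126×0.54572 + 0.7152×0.06663 + 0.0722×0.01850 ≈ 0.16501
Color 2 (10,34,166):
  R=10: 10/255≈0.0392 ≤ 0.04045 → 0.0392/12.92 ≈ 0.00304
  G=34: 34/255≈0.1333 > 0.04045 → ((0.1333+0.055)/1.055)^2.4 ≈ 0.01600
  B=166: 166/255≈0.6510 > 0.04045 → ((0.6510+0.055)/1.055)^2.4 ≈ 0.38133
  L2 = 0.2126×0.00304 + 0.7152×0.01600 + 0.0722×0.38133 ≈ 0.03962
Lighter = 0.16501, Darker = 0.03962
Ratio = (L_lighter + 0.05) / (L_darker + 0.05)
Ratio = (0.16501 + 0.05) / (0.03962 + 0.05) = 0.21501 / 0.08962 ≈ 2.3992
Ratio ≈ 2.40:1


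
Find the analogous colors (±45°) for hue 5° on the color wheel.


Base hue: 5°
Left analog: (5 - 45) mod 360 = 320°
Right analog: (5 + 45) mod 360 = 50°
Analogous hues = 320° and 50°


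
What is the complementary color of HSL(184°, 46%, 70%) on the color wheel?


Complement = opposite side of color wheel = hue + 180°
H' = (184 + 180) mod 360 = 4°
S and L unchanged.
= HSL(4°, 46%, 70%)


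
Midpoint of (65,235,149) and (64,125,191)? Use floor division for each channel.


Midpoint: each channel = ⌊(C₁+C₂)/2⌋
R: ⌊(65+64)/2⌋ = 64
G: ⌊(235+125)/2⌋ = 180
B: ⌊(149+191)/2⌋ = 170
= RGB(64, 180, 170)


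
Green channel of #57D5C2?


Color: #57D5C2
R = 57 = 87
G = D5 = 213
B = C2 = 194
Green = 213


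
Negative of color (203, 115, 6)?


Invert: (255-R, 255-G, 255-B)
R: 255-203 = 52
G: 255-115 = 140
B: 255-6 = 249
= RGB(52, 140, 249)


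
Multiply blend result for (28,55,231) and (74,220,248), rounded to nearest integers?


Multiply: C = A×B/255, rounded to nearest integer
R: 28×74/255 = 2072/255 ≈ 8.125 → 8
G: 55×220/255 = 12100/255 ≈ 47.451 → 47
B: 231×248/255 = 57288/255 ≈ 224.659 → 225
= RGB(8, 47, 225)


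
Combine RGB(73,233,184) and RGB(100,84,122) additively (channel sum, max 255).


Additive: each channel = min(255, C₁+C₂)
R: 73+100 = 173 → 173
G: 233+84 = 317 → 255
B: 184+122 = 306 → 255
= RGB(173, 255, 255)


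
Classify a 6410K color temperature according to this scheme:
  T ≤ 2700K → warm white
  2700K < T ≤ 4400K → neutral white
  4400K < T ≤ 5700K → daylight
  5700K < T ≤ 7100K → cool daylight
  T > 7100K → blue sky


Temperature: 6410K
5700K < 6410K ≤ 7100K → cool daylight
Classification: cool daylight


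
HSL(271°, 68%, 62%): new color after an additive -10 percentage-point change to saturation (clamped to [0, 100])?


Original S = 68%
Adjustment = -10 percentage points
New S = 68 + (-10) = 58
Clamp to [0, 100] → 58
= HSL(271°, 58%, 62%)
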